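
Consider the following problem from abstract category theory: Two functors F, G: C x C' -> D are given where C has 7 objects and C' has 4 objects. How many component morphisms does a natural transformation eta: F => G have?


A natural transformation eta: F => G assigns one component morphism per
object of the domain category.
The domain is the product category C x C', so
|Ob(C x C')| = |Ob(C)| * |Ob(C')| = 7 * 4 = 28.
Therefore eta has 28 component morphisms.

28


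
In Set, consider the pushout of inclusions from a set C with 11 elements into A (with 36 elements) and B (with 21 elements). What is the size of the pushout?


The pushout A +_C B identifies the images of C in A and B.
|A +_C B| = |A| + |B| - |C| (for injections).
= 36 + 21 - 11 = 46

46


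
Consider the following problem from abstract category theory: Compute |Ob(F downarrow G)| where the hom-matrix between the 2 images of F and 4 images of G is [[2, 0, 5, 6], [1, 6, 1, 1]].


Objects of (F downarrow G) are triples (a, b, h: F(a)->G(b)).
The count equals the sum of all entries in the hom-matrix.
sum(row 0) = 13
sum(row 1) = 9
Grand total = 22

22


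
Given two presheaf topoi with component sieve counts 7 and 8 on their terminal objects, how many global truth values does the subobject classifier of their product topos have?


In a product of presheaf topoi E_1 x E_2, the subobject classifier
is Omega = Omega_1 x Omega_2 (componentwise), so
|Omega(top)| = |Omega_1(top_1)| * |Omega_2(top_2)|.
= 7 * 8 = 56.

56


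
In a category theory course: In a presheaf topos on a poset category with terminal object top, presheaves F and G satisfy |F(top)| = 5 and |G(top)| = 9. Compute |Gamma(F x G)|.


Global sections of a presheaf on a poset with terminal top satisfy
Gamma(H) ~ H(top). Presheaves admit pointwise products, so
(F x G)(top) = F(top) x G(top) (Cartesian product).
|Gamma(F x G)| = |F(top)| * |G(top)| = 5 * 9 = 45.

45


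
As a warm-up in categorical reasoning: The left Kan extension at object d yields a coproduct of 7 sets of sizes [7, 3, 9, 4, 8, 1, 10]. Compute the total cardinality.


Pointwise, the left Kan extension (Lan_F H)(d) is the colimit, indexed
by the comma category (F downarrow d), of H composed with the
projection (F downarrow d) -> C. Here that colimit is given
as a coproduct (disjoint union) of sets, so its cardinality is the
sum of the sizes of the summands.
Coproduct of sets with sizes: 7 + 3 + 9 + 4 + 8 + 1 + 10
= 42

42


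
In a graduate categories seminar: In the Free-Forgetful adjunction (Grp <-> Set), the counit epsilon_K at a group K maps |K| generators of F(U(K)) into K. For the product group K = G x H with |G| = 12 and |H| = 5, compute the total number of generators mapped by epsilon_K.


The counit epsilon_K: F(U(K)) -> K of the Free-Forgetful adjunction
maps |K| generators of F(U(K)) into K. For K = G x H (the product group),
|G x H| = |G| * |H|.
Total generators mapped = 12 * 5 = 60.

60


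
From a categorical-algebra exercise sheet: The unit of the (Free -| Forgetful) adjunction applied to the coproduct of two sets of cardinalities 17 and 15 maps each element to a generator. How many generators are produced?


The unit eta_X: X -> U(F(X)) of the Free-Forgetful adjunction
maps each element of X to a generator of F(X). For X = S + T (disjoint
union in Set), |S + T| = |S| + |T|.
Total mappings = 17 + 15 = 32.

32


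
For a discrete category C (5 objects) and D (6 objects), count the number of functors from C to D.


A functor from a discrete category C to D is determined by
where each object maps. Each of the 5 objects of C can map
to any of the 6 objects of D independently.
Number of functors = 6^5 = 7776

7776


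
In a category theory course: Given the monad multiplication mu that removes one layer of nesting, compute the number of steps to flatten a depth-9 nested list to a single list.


Each application of mu: T^2 -> T removes one layer of nesting.
Starting at depth 9 (i.e., T^9(X)), we need to reach T(X).
Number of mu applications = 9 - 1 = 8

8


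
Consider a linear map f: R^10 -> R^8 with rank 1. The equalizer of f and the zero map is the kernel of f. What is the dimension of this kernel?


The equalizer of f and the zero map is ker(f).
By the rank-nullity theorem: dim(ker(f)) = dim(domain) - rank(f).
dim(ker(f)) = 10 - 1 = 9

9


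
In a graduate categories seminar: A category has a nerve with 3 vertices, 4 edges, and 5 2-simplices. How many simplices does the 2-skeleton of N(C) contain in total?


The 2-skeleton of the nerve N(C) consists of simplices in dimensions 0, 1, 2:
  |N(C)_0| = 3 (objects)
  |N(C)_1| = 4 (morphisms)
  |N(C)_2| = 5 (composable pairs)
Total = 3 + 4 + 5 = 12

12


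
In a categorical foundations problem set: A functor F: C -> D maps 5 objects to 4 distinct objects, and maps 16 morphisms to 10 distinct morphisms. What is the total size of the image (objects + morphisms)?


The image of F consists of distinct objects and distinct morphisms.
|Im(F)| on objects = 4
|Im(F)| on morphisms = 10
Total image cardinality = 4 + 10 = 14

14


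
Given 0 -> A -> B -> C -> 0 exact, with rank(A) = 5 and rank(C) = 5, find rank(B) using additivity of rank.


For a short exact sequence 0 -> A -> B -> C -> 0,
rank is additive: rank(B) = rank(A) + rank(C).
rank(B) = 5 + 5 = 10

10


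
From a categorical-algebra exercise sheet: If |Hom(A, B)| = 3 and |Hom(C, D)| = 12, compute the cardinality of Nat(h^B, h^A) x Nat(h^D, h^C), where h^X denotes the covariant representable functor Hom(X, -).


By the Yoneda lemma, Nat(h^B, h^A) is isomorphic to Hom(A, B),
so |Nat(h^B, h^A)| = |Hom(A, B)| and |Nat(h^D, h^C)| = |Hom(C, D)|.
|Hom(A, B)| = 3, |Hom(C, D)| = 12.
|Nat(h^B, h^A) x Nat(h^D, h^C)| = 3 * 12 = 36

36


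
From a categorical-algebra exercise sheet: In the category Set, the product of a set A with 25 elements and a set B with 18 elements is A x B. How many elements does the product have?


In Set, the product A x B is the Cartesian product.
By the universal property, |A x B| = |A| * |B|.
|A x B| = 25 * 18 = 450

450


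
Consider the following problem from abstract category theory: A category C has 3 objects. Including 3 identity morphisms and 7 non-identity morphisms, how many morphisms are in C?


Each object has an identity morphism, giving 3 identities.
Adding the 7 non-identity morphisms:
Total = 3 + 7 = 10

10


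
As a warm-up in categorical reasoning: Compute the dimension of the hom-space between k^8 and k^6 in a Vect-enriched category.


In Vect-enriched categories, Hom(k^n, k^m) is the space of m x n matrices.
dim(Hom(k^8, k^6)) = 6 * 8 = 48

48


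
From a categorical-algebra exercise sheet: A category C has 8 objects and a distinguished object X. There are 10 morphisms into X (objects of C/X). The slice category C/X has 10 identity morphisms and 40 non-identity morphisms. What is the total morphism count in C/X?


In the slice category C/X, objects are morphisms to X.
Identity morphisms: 10 (one per object of C/X).
Non-identity morphisms: 40.
Total = 10 + 40 = 50

50


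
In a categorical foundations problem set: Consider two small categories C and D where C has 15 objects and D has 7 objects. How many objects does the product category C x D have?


The product category C x D has objects that are pairs (c, d).
Number of pairs = |Ob(C)| * |Ob(D)| = 15 * 7 = 105

105


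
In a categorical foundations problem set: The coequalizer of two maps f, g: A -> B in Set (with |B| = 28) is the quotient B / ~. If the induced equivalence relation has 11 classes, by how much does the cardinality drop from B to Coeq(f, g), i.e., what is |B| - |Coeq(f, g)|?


The coequalizer Coeq(f, g) = B / ~ has one element per equivalence class.
|B| = 28, |Coeq(f, g)| = 11.
|B| - |Coeq(f, g)| = 28 - 11 = 17.

17


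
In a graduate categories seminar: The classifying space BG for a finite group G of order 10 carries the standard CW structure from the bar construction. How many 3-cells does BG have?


In the bar-construction CW model of BG, the n-cells are indexed by
n-tuples [g_1|...|g_n] of non-identity elements of G (degenerate
simplices with some g_i = e do not contribute cells), so there are
(|G| - 1)^n n-cells.
For dim = 3 with |G| = 10:
cells = (10 - 1)^3 = 9^3 = 729

729


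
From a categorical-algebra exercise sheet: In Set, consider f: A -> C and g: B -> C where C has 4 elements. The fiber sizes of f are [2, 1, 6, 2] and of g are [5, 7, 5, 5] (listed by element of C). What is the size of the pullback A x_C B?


The pullback A x_C B consists of pairs (a, b) with f(a) = g(b).
For each element c in C, the fiber product has |f^-1(c)| * |g^-1(c)| elements.
Summing over C: 2 * 5 + 1 * 7 + 6 * 5 + 2 * 5
= 10 + 7 + 30 + 10 = 57

57


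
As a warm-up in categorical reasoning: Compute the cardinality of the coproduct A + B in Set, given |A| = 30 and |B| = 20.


In Set, the coproduct A + B is the disjoint union.
|A + B| = |A| + |B| = 30 + 20 = 50

50


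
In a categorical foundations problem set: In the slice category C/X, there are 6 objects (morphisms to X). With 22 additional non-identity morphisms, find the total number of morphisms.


In the slice category C/X, objects are morphisms to X.
Identity morphisms: 6 (one per object of C/X).
Non-identity morphisms: 22.
Total = 6 + 22 = 28

28


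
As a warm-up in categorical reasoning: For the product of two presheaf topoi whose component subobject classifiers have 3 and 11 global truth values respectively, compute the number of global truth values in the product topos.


In a product of presheaf topoi E_1 x E_2, the subobject classifier
is Omega = Omega_1 x Omega_2 (componentwise), so
|Omega(top)| = |Omega_1(top_1)| * |Omega_2(top_2)|.
= 3 * 11 = 33.

33


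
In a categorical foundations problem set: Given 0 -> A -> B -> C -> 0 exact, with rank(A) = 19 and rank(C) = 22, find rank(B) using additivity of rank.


For a short exact sequence 0 -> A -> B -> C -> 0,
rank is additive: rank(B) = rank(A) + rank(C).
rank(B) = 19 + 22 = 41

41


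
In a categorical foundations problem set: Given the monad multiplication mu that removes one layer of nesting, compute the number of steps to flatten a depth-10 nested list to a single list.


Each application of mu: T^2 -> T removes one layer of nesting.
Starting at depth 10 (i.e., T^10(X)), we need to reach T(X).
Number of mu applications = 10 - 1 = 9

9


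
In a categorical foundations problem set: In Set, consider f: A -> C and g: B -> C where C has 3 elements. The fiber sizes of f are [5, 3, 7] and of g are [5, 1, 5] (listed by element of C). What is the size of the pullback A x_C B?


The pullback A x_C B consists of pairs (a, b) with f(a) = g(b).
For each element c in C, the fiber product has |f^-1(c)| * |g^-1(c)| elements.
Summing over C: 5 * 5 + 3 * 1 + 7 * 5
= 25 + 3 + 35 = 63

63


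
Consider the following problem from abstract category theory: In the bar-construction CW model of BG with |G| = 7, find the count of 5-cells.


In the bar-construction CW model of BG, the n-cells are indexed by
n-tuples [g_1|...|g_n] of non-identity elements of G (degenerate
simplices with some g_i = e do not contribute cells), so there are
(|G| - 1)^n n-cells.
For dim = 5 with |G| = 7:
cells = (7 - 1)^5 = 6^5 = 7776

7776


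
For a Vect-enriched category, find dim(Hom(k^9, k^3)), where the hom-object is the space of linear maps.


In Vect-enriched categories, Hom(k^n, k^m) is the space of m x n matrices.
dim(Hom(k^9, k^3)) = 3 * 9 = 27

27


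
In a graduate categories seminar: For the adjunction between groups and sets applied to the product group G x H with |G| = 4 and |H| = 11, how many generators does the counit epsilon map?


The counit epsilon_K: F(U(K)) -> K of the Free-Forgetful adjunction
maps |K| generators of F(U(K)) into K. For K = G x H (the product group),
|G x H| = |G| * |H|.
Total generators mapped = 4 * 11 = 44.

44


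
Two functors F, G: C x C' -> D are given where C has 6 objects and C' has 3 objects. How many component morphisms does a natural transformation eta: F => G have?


A natural transformation eta: F => G assigns one component morphism per
object of the domain category.
The domain is the product category C x C', so
|Ob(C x C')| = |Ob(C)| * |Ob(C')| = 6 * 3 = 18.
Therefore eta has 18 component morphisms.

18


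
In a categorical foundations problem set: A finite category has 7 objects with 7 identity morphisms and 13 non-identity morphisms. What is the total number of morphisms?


Each object has an identity morphism, giving 7 identities.
Adding the 13 non-identity morphisms:
Total = 7 + 13 = 20

20


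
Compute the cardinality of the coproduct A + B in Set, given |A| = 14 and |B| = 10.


In Set, the coproduct A + B is the disjoint union.
|A + B| = |A| + |B| = 14 + 10 = 24

24


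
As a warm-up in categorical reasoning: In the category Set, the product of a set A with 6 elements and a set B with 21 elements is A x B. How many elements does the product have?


In Set, the product A x B is the Cartesian product.
By the universal property, |A x B| = |A| * |B|.
|A x B| = 6 * 21 = 126

126


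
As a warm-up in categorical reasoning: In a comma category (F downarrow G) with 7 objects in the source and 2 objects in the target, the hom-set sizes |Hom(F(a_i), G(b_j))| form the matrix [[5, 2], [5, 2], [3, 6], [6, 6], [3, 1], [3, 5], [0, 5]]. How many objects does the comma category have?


Objects of (F downarrow G) are triples (a, b, h: F(a)->G(b)).
The count equals the sum of all entries in the hom-matrix.
sum(row 0) = 7
sum(row 1) = 7
sum(row 2) = 9
sum(row 3) = 12
sum(row 4) = 4
sum(row 5) = 8
sum(row 6) = 5
Grand total = 52

52


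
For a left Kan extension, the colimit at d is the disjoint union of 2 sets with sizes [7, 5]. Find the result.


Pointwise, the left Kan extension (Lan_F H)(d) is the colimit, indexed
by the comma category (F downarrow d), of H composed with the
projection (F downarrow d) -> C. Here that colimit is given
as a coproduct (disjoint union) of sets, so its cardinality is the
sum of the sizes of the summands.
Coproduct of sets with sizes: 7 + 5
= 12

12


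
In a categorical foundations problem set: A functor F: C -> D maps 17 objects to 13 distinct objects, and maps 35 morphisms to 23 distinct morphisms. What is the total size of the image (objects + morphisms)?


The image of F consists of distinct objects and distinct morphisms.
|Im(F)| on objects = 13
|Im(F)| on morphisms = 23
Total image cardinality = 13 + 23 = 36

36


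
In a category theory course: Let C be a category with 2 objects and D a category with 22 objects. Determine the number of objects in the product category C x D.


The product category C x D has objects that are pairs (c, d).
Number of pairs = |Ob(C)| * |Ob(D)| = 2 * 22 = 44

44


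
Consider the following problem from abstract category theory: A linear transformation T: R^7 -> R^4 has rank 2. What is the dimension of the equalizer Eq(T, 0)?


The equalizer of f and the zero map is ker(f).
By the rank-nullity theorem: dim(ker(f)) = dim(domain) - rank(f).
dim(ker(f)) = 7 - 2 = 5

5


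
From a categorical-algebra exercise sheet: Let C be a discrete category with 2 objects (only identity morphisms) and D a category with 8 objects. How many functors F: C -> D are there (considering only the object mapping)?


A functor from a discrete category C to D is determined by
where each object maps. Each of the 2 objects of C can map
to any of the 8 objects of D independently.
Number of functors = 8^2 = 64

64


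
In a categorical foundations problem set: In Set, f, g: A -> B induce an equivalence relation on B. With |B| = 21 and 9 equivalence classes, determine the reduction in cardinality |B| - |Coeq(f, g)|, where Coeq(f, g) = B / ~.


The coequalizer Coeq(f, g) = B / ~ has one element per equivalence class.
|B| = 21, |Coeq(f, g)| = 9.
|B| - |Coeq(f, g)| = 21 - 9 = 12.

12


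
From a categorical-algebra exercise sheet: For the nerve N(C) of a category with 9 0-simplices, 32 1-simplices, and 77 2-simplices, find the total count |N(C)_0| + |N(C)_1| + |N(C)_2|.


The 2-skeleton of the nerve N(C) consists of simplices in dimensions 0, 1, 2:
  |N(C)_0| = 9 (objects)
  |N(C)_1| = 32 (morphisms)
  |N(C)_2| = 77 (composable pairs)
Total = 9 + 32 + 77 = 118

118


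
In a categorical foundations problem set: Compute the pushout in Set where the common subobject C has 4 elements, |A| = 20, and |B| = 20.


The pushout A +_C B identifies the images of C in A and B.
|A +_C B| = |A| + |B| - |C| (for injections).
= 20 + 20 - 4 = 36

36


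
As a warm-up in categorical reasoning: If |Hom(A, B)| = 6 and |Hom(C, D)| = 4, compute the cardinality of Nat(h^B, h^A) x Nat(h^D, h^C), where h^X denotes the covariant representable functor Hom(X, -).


By the Yoneda lemma, Nat(h^B, h^A) is isomorphic to Hom(A, B),
so |Nat(h^B, h^A)| = |Hom(A, B)| and |Nat(h^D, h^C)| = |Hom(C, D)|.
|Hom(A, B)| = 6, |Hom(C, D)| = 4.
|Nat(h^B, h^A) x Nat(h^D, h^C)| = 6 * 4 = 24

24


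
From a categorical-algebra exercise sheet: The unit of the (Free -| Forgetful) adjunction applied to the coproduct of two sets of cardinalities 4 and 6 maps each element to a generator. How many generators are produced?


The unit eta_X: X -> U(F(X)) of the Free-Forgetful adjunction
maps each element of X to a generator of F(X). For X = S + T (disjoint
union in Set), |S + T| = |S| + |T|.
Total mappings = 4 + 6 = 10.

10


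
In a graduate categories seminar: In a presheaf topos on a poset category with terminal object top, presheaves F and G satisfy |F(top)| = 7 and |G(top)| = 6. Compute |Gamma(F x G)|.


Global sections of a presheaf on a poset with terminal top satisfy
Gamma(H) ~ H(top). Presheaves admit pointwise products, so
(F x G)(top) = F(top) x G(top) (Cartesian product).
|Gamma(F x G)| = |F(top)| * |G(top)| = 7 * 6 = 42.

42


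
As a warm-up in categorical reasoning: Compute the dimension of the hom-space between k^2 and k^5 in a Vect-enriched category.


In Vect-enriched categories, Hom(k^n, k^m) is the space of m x n matrices.
dim(Hom(k^2, k^5)) = 5 * 2 = 10

10


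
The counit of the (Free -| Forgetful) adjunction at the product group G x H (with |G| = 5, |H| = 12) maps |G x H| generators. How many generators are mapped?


The counit epsilon_K: F(U(K)) -> K of the Free-Forgetful adjunction
maps |K| generators of F(U(K)) into K. For K = G x H (the product group),
|G x H| = |G| * |H|.
Total generators mapped = 5 * 12 = 60.

60


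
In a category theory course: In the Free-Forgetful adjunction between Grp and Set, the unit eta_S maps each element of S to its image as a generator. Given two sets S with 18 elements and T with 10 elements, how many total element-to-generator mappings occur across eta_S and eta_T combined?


The unit eta_X: X -> U(F(X)) of the Free-Forgetful adjunction
maps each element of X to a generator of F(X). For X = S + T (disjoint
union in Set), |S + T| = |S| + |T|.
Total mappings = 18 + 10 = 28.

28


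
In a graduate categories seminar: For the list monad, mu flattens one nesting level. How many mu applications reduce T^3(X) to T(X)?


Each application of mu: T^2 -> T removes one layer of nesting.
Starting at depth 3 (i.e., T^3(X)), we need to reach T(X).
Number of mu applications = 3 - 1 = 2

2


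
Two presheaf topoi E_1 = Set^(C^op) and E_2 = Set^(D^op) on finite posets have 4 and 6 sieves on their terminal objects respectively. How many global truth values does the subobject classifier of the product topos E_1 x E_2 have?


In a product of presheaf topoi E_1 x E_2, the subobject classifier
is Omega = Omega_1 x Omega_2 (componentwise), so
|Omega(top)| = |Omega_1(top_1)| * |Omega_2(top_2)|.
= 4 * 6 = 24.

24


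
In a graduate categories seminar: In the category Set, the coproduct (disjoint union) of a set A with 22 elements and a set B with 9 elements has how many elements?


In Set, the coproduct A + B is the disjoint union.
|A + B| = |A| + |B| = 22 + 9 = 31

31


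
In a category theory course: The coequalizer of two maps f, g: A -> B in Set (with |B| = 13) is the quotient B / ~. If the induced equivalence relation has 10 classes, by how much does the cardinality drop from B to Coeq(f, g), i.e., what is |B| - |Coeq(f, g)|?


The coequalizer Coeq(f, g) = B / ~ has one element per equivalence class.
|B| = 13, |Coeq(f, g)| = 10.
|B| - |Coeq(f, g)| = 13 - 10 = 3.

3


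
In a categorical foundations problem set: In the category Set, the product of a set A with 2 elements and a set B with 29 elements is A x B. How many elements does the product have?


In Set, the product A x B is the Cartesian product.
By the universal property, |A x B| = |A| * |B|.
|A x B| = 2 * 29 = 58

58


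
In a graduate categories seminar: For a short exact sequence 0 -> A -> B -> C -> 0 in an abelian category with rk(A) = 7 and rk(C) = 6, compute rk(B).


For a short exact sequence 0 -> A -> B -> C -> 0,
rank is additive: rank(B) = rank(A) + rank(C).
rank(B) = 7 + 6 = 13

13


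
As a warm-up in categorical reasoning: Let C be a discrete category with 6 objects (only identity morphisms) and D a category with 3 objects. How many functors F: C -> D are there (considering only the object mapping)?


A functor from a discrete category C to D is determined by
where each object maps. Each of the 6 objects of C can map
to any of the 3 objects of D independently.
Number of functors = 3^6 = 729

729


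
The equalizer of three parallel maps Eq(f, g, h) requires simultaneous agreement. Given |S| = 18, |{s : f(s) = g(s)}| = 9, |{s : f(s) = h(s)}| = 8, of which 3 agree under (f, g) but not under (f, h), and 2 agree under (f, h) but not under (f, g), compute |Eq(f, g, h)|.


Eq(f, g, h) is the triple-agreement set: points in S where all three
maps take the same value. Using inclusion-exclusion on the pairwise data:
Pair (f, g) agrees on 9 points; pair (f, h) on 8 points.
Points agreeing under (f, g) but not (f, h) = 3; under (f, h) but not (f, g) = 2.
Triple-agreement = agreement-in-(f, g) minus points that agree under (f, g) but not (f, h):
|Eq(f, g, h)| = 9 - 3 = 6
(cross-check via (f, h): 8 - 2 = 6.)

6


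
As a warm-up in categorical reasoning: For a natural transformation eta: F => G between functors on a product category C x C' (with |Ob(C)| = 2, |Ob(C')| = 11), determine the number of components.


A natural transformation eta: F => G assigns one component morphism per
object of the domain category.
The domain is the product category C x C', so
|Ob(C x C')| = |Ob(C)| * |Ob(C')| = 2 * 11 = 22.
Therefore eta has 22 component morphisms.

22


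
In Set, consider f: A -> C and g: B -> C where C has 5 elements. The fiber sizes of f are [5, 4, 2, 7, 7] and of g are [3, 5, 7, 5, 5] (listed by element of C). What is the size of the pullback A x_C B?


The pullback A x_C B consists of pairs (a, b) with f(a) = g(b).
For each element c in C, the fiber product has |f^-1(c)| * |g^-1(c)| elements.
Summing over C: 5 * 3 + 4 * 5 + 2 * 7 + 7 * 5 + 7 * 5
= 15 + 20 + 14 + 35 + 35 = 119

119


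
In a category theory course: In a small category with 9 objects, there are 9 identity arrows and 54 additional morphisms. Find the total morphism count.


Each object has an identity morphism, giving 9 identities.
Adding the 54 non-identity morphisms:
Total = 9 + 54 = 63

63


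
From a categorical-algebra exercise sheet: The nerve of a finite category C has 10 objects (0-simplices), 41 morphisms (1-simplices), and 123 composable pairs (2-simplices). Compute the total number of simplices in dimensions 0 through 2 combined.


The 2-skeleton of the nerve N(C) consists of simplices in dimensions 0, 1, 2:
  |N(C)_0| = 10 (objects)
  |N(C)_1| = 41 (morphisms)
  |N(C)_2| = 123 (composable pairs)
Total = 10 + 41 + 123 = 174

174


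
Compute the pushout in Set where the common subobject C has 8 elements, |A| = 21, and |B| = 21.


The pushout A +_C B identifies the images of C in A and B.
|A +_C B| = |A| + |B| - |C| (for injections).
= 21 + 21 - 8 = 34

34


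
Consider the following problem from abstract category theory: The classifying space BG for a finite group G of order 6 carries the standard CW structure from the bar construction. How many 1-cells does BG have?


In the bar-construction CW model of BG, the n-cells are indexed by
n-tuples [g_1|...|g_n] of non-identity elements of G (degenerate
simplices with some g_i = e do not contribute cells), so there are
(|G| - 1)^n n-cells.
For dim = 1 with |G| = 6:
cells = (6 - 1)^1 = 5^1 = 5

5


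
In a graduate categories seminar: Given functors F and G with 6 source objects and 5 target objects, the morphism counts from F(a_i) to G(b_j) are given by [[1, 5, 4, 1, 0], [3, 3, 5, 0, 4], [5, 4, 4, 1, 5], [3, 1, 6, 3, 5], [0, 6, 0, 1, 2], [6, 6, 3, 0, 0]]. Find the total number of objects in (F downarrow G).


Objects of (F downarrow G) are triples (a, b, h: F(a)->G(b)).
The count equals the sum of all entries in the hom-matrix.
sum(row 0) = 11
sum(row 1) = 15
sum(row 2) = 19
sum(row 3) = 18
sum(row 4) = 9
sum(row 5) = 15
Grand total = 87

87


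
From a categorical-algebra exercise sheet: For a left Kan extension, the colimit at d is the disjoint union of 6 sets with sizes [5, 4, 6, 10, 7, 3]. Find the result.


Pointwise, the left Kan extension (Lan_F H)(d) is the colimit, indexed
by the comma category (F downarrow d), of H composed with the
projection (F downarrow d) -> C. Here that colimit is given
as a coproduct (disjoint union) of sets, so its cardinality is the
sum of the sizes of the summands.
Coproduct of sets with sizes: 5 + 4 + 6 + 10 + 7 + 3
= 35

35


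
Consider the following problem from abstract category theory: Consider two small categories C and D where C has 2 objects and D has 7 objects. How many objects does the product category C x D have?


The product category C x D has objects that are pairs (c, d).
Number of pairs = |Ob(C)| * |Ob(D)| = 2 * 7 = 14

14


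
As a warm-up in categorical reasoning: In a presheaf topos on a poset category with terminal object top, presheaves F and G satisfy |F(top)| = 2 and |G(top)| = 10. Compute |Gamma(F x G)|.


Global sections of a presheaf on a poset with terminal top satisfy
Gamma(H) ~ H(top). Presheaves admit pointwise products, so
(F x G)(top) = F(top) x G(top) (Cartesian product).
|Gamma(F x G)| = |F(top)| * |G(top)| = 2 * 10 = 20.

20


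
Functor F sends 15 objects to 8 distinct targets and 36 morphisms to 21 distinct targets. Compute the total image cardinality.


The image of F consists of distinct objects and distinct morphisms.
|Im(F)| on objects = 8
|Im(F)| on morphisms = 21
Total image cardinality = 8 + 21 = 29

29


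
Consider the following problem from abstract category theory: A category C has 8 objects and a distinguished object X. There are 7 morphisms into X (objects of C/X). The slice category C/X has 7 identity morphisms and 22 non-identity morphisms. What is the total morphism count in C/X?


In the slice category C/X, objects are morphisms to X.
Identity morphisms: 7 (one per object of C/X).
Non-identity morphisms: 22.
Total = 7 + 22 = 29

29


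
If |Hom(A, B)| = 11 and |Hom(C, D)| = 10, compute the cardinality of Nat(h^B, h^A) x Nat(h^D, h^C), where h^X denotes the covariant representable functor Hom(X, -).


By the Yoneda lemma, Nat(h^B, h^A) is isomorphic to Hom(A, B),
so |Nat(h^B, h^A)| = |Hom(A, B)| and |Nat(h^D, h^C)| = |Hom(C, D)|.
|Hom(A, B)| = 11, |Hom(C, D)| = 10.
|Nat(h^B, h^A) x Nat(h^D, h^C)| = 11 * 10 = 110

110


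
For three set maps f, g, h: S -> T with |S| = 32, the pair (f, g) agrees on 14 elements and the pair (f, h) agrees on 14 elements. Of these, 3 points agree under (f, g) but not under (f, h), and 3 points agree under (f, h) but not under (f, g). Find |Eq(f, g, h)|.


Eq(f, g, h) is the triple-agreement set: points in S where all three
maps take the same value. Using inclusion-exclusion on the pairwise data:
Pair (f, g) agrees on 14 points; pair (f, h) on 14 points.
Points agreeing under (f, g) but not (f, h) = 3; under (f, h) but not (f, g) = 3.
Triple-agreement = agreement-in-(f, g) minus points that agree under (f, g) but not (f, h):
|Eq(f, g, h)| = 14 - 3 = 11
(cross-check via (f, h): 14 - 3 = 11.)

11


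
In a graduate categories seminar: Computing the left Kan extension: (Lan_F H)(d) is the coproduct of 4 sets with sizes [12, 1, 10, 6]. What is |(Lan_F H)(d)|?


Pointwise, the left Kan extension (Lan_F H)(d) is the colimit, indexed
by the comma category (F downarrow d), of H composed with the
projection (F downarrow d) -> C. Here that colimit is given
as a coproduct (disjoint union) of sets, so its cardinality is the
sum of the sizes of the summands.
Coproduct of sets with sizes: 12 + 1 + 10 + 6
= 29

29


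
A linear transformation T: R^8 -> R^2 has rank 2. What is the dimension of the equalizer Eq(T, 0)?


The equalizer of f and the zero map is ker(f).
By the rank-nullity theorem: dim(ker(f)) = dim(domain) - rank(f).
dim(ker(f)) = 8 - 2 = 6

6


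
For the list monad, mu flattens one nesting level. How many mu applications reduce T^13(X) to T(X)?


Each application of mu: T^2 -> T removes one layer of nesting.
Starting at depth 13 (i.e., T^13(X)), we need to reach T(X).
Number of mu applications = 13 - 1 = 12

12


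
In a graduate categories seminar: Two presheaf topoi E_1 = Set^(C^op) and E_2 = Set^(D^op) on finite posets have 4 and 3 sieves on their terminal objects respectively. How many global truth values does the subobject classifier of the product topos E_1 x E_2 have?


In a product of presheaf topoi E_1 x E_2, the subobject classifier
is Omega = Omega_1 x Omega_2 (componentwise), so
|Omega(top)| = |Omega_1(top_1)| * |Omega_2(top_2)|.
= 4 * 3 = 12.

12


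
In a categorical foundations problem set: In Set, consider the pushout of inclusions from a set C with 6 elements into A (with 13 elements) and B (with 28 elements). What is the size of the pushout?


The pushout A +_C B identifies the images of C in A and B.
|A +_C B| = |A| + |B| - |C| (for injections).
= 13 + 28 - 6 = 35

35


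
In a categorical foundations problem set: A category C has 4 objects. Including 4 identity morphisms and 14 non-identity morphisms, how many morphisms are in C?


Each object has an identity morphism, giving 4 identities.
Adding the 14 non-identity morphisms:
Total = 4 + 14 = 18

18


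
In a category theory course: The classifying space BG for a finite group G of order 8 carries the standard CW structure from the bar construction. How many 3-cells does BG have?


In the bar-construction CW model of BG, the n-cells are indexed by
n-tuples [g_1|...|g_n] of non-identity elements of G (degenerate
simplices with some g_i = e do not contribute cells), so there are
(|G| - 1)^n n-cells.
For dim = 3 with |G| = 8:
cells = (8 - 1)^3 = 7^3 = 343

343


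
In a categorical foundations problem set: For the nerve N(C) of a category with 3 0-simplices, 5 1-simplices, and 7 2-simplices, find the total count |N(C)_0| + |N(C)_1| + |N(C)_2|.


The 2-skeleton of the nerve N(C) consists of simplices in dimensions 0, 1, 2:
  |N(C)_0| = 3 (objects)
  |N(C)_1| = 5 (morphisms)
  |N(C)_2| = 7 (composable pairs)
Total = 3 + 5 + 7 = 15

15


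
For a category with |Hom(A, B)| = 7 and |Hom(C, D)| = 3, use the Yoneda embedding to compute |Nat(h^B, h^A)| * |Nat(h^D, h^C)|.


By the Yoneda lemma, Nat(h^B, h^A) is isomorphic to Hom(A, B),
so |Nat(h^B, h^A)| = |Hom(A, B)| and |Nat(h^D, h^C)| = |Hom(C, D)|.
|Hom(A, B)| = 7, |Hom(C, D)| = 3.
|Nat(h^B, h^A) x Nat(h^D, h^C)| = 7 * 3 = 21

21


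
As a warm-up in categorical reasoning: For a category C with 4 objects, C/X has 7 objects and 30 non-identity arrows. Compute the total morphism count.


In the slice category C/X, objects are morphisms to X.
Identity morphisms: 7 (one per object of C/X).
Non-identity morphisms: 30.
Total = 7 + 30 = 37

37


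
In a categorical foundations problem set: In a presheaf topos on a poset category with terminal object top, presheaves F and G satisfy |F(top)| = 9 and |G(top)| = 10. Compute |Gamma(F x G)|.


Global sections of a presheaf on a poset with terminal top satisfy
Gamma(H) ~ H(top). Presheaves admit pointwise products, so
(F x G)(top) = F(top) x G(top) (Cartesian product).
|Gamma(F x G)| = |F(top)| * |G(top)| = 9 * 10 = 90.

90


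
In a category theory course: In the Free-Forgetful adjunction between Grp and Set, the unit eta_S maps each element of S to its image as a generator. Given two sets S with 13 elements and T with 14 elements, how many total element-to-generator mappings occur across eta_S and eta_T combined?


The unit eta_X: X -> U(F(X)) of the Free-Forgetful adjunction
maps each element of X to a generator of F(X). For X = S + T (disjoint
union in Set), |S + T| = |S| + |T|.
Total mappings = 13 + 14 = 27.

27


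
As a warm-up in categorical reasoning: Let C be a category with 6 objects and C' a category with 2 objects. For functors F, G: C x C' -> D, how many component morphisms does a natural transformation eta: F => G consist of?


A natural transformation eta: F => G assigns one component morphism per
object of the domain category.
The domain is the product category C x C', so
|Ob(C x C')| = |Ob(C)| * |Ob(C')| = 6 * 2 = 12.
Therefore eta has 12 component morphisms.

12


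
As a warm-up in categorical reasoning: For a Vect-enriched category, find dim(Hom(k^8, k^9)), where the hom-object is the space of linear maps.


In Vect-enriched categories, Hom(k^n, k^m) is the space of m x n matrices.
dim(Hom(k^8, k^9)) = 9 * 8 = 72

72


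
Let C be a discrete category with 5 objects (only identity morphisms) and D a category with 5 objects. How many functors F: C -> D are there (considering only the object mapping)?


A functor from a discrete category C to D is determined by
where each object maps. Each of the 5 objects of C can map
to any of the 5 objects of D independently.
Number of functors = 5^5 = 3125

3125


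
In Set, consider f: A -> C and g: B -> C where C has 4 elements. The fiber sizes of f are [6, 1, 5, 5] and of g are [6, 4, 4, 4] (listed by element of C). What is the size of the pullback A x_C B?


The pullback A x_C B consists of pairs (a, b) with f(a) = g(b).
For each element c in C, the fiber product has |f^-1(c)| * |g^-1(c)| elements.
Summing over C: 6 * 6 + 1 * 4 + 5 * 4 + 5 * 4
= 36 + 4 + 20 + 20 = 80

80


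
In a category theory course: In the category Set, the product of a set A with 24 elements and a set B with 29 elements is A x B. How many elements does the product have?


In Set, the product A x B is the Cartesian product.
By the universal property, |A x B| = |A| * |B|.
|A x B| = 24 * 29 = 696

696


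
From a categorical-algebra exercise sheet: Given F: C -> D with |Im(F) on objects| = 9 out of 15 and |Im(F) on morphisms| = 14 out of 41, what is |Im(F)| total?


The image of F consists of distinct objects and distinct morphisms.
|Im(F)| on objects = 9
|Im(F)| on morphisms = 14
Total image cardinality = 9 + 14 = 23

23


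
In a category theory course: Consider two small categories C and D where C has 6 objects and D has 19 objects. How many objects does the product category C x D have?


The product category C x D has objects that are pairs (c, d).
Number of pairs = |Ob(C)| * |Ob(D)| = 6 * 19 = 114

114


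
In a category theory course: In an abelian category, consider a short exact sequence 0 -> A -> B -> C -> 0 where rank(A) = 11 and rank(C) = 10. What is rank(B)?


For a short exact sequence 0 -> A -> B -> C -> 0,
rank is additive: rank(B) = rank(A) + rank(C).
rank(B) = 11 + 10 = 21

21


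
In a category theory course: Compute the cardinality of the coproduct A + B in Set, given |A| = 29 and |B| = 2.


In Set, the coproduct A + B is the disjoint union.
|A + B| = |A| + |B| = 29 + 2 = 31

31


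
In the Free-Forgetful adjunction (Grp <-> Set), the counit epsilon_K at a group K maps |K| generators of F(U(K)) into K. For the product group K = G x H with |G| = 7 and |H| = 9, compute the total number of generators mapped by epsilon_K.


The counit epsilon_K: F(U(K)) -> K of the Free-Forgetful adjunction
maps |K| generators of F(U(K)) into K. For K = G x H (the product group),
|G x H| = |G| * |H|.
Total generators mapped = 7 * 9 = 63.

63


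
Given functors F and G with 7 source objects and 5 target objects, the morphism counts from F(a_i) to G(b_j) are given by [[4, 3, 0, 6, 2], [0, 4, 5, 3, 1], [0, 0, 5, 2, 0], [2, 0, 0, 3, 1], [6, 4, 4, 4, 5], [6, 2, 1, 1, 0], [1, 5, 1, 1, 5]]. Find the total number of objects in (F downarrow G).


Objects of (F downarrow G) are triples (a, b, h: F(a)->G(b)).
The count equals the sum of all entries in the hom-matrix.
sum(row 0) = 15
sum(row 1) = 13
sum(row 2) = 7
sum(row 3) = 6
sum(row 4) = 23
sum(row 5) = 10
sum(row 6) = 13
Grand total = 87

87


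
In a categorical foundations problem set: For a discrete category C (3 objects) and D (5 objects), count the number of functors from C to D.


A functor from a discrete category C to D is determined by
where each object maps. Each of the 3 objects of C can map
to any of the 5 objects of D independently.
Number of functors = 5^3 = 125

125


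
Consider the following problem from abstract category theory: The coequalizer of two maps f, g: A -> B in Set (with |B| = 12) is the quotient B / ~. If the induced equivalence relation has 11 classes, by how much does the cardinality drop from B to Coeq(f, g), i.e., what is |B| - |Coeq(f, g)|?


The coequalizer Coeq(f, g) = B / ~ has one element per equivalence class.
|B| = 12, |Coeq(f, g)| = 11.
|B| - |Coeq(f, g)| = 12 - 11 = 1.

1


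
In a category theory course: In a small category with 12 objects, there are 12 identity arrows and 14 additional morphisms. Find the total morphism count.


Each object has an identity morphism, giving 12 identities.
Adding the 14 non-identity morphisms:
Total = 12 + 14 = 26

26


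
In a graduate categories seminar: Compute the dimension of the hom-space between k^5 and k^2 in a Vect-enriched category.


In Vect-enriched categories, Hom(k^n, k^m) is the space of m x n matrices.
dim(Hom(k^5, k^2)) = 2 * 5 = 10

10


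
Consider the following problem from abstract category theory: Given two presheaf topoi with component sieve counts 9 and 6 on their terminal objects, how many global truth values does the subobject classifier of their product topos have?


In a product of presheaf topoi E_1 x E_2, the subobject classifier
is Omega = Omega_1 x Omega_2 (componentwise), so
|Omega(top)| = |Omega_1(top_1)| * |Omega_2(top_2)|.
= 9 * 6 = 54.

54


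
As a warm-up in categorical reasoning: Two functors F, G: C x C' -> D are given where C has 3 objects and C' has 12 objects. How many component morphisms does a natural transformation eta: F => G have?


A natural transformation eta: F => G assigns one component morphism per
object of the domain category.
The domain is the product category C x C', so
|Ob(C x C')| = |Ob(C)| * |Ob(C')| = 3 * 12 = 36.
Therefore eta has 36 component morphisms.

36


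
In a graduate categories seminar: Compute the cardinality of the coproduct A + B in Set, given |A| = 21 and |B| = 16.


In Set, the coproduct A + B is the disjoint union.
|A + B| = |A| + |B| = 21 + 16 = 37

37


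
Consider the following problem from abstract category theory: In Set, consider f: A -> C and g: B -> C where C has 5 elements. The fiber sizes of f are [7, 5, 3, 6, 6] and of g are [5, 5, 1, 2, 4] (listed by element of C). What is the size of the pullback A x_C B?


The pullback A x_C B consists of pairs (a, b) with f(a) = g(b).
For each element c in C, the fiber product has |f^-1(c)| * |g^-1(c)| elements.
Summing over C: 7 * 5 + 5 * 5 + 3 * 1 + 6 * 2 + 6 * 4
= 35 + 25 + 3 + 12 + 24 = 99

99


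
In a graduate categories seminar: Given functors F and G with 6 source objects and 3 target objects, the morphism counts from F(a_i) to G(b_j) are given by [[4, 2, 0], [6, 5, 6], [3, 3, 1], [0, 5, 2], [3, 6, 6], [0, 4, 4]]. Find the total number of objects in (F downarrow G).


Objects of (F downarrow G) are triples (a, b, h: F(a)->G(b)).
The count equals the sum of all entries in the hom-matrix.
sum(row 0) = 6
sum(row 1) = 17
sum(row 2) = 7
sum(row 3) = 7
sum(row 4) = 15
sum(row 5) = 8
Grand total = 60

60
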